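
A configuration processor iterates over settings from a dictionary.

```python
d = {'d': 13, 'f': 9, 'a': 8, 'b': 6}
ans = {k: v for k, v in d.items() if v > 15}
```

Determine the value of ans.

Step 1: Filter items where value > 15:
  'd': 13 <= 15: removed
  'f': 9 <= 15: removed
  'a': 8 <= 15: removed
  'b': 6 <= 15: removed
Therefore ans = {}.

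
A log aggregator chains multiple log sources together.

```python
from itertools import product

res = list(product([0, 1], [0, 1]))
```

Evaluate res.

Step 1: product([0, 1], [0, 1]) gives all pairs:
  (0, 0)
  (0, 1)
  (1, 0)
  (1, 1)
Therefore res = [(0, 0), (0, 1), (1, 0), (1, 1)].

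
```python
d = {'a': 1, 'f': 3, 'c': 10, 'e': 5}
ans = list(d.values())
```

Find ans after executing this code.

Step 1: d.values() returns the dictionary values in insertion order.
Therefore ans = [1, 3, 10, 5].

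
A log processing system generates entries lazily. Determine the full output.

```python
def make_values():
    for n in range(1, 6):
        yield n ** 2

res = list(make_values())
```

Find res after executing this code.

Step 1: For each n in range(1, 6), yield n**2:
  n=1: yield 1**2 = 1
  n=2: yield 2**2 = 4
  n=3: yield 3**2 = 9
  n=4: yield 4**2 = 16
  n=5: yield 5**2 = 25
Therefore res = [1, 4, 9, 16, 25].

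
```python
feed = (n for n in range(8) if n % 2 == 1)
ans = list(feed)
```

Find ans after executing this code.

Step 1: Filter range(8) keeping only odd values:
  n=0: even, excluded
  n=1: odd, included
  n=2: even, excluded
  n=3: odd, included
  n=4: even, excluded
  n=5: odd, included
  n=6: even, excluded
  n=7: odd, included
Therefore ans = [1, 3, 5, 7].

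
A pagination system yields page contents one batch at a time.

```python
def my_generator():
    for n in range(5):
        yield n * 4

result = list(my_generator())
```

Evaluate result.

Step 1: For each n in range(5), yield n * 4:
  n=0: yield 0 * 4 = 0
  n=1: yield 1 * 4 = 4
  n=2: yield 2 * 4 = 8
  n=3: yield 3 * 4 = 12
  n=4: yield 4 * 4 = 16
Therefore result = [0, 4, 8, 12, 16].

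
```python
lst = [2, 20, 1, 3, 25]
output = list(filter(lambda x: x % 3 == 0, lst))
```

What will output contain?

Step 1: Filter elements divisible by 3:
  2 % 3 = 2: removed
  20 % 3 = 2: removed
  1 % 3 = 1: removed
  3 % 3 = 0: kept
  25 % 3 = 1: removed
Therefore output = [3].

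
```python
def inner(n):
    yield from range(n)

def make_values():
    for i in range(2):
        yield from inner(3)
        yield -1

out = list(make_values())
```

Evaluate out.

Step 1: For each i in range(2):
  i=0: yield from inner(3) -> [0, 1, 2], then yield -1
  i=1: yield from inner(3) -> [0, 1, 2], then yield -1
Therefore out = [0, 1, 2, -1, 0, 1, 2, -1].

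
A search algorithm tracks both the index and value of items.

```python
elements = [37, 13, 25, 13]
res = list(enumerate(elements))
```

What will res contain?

Step 1: enumerate pairs each element with its index:
  (0, 37)
  (1, 13)
  (2, 25)
  (3, 13)
Therefore res = [(0, 37), (1, 13), (2, 25), (3, 13)].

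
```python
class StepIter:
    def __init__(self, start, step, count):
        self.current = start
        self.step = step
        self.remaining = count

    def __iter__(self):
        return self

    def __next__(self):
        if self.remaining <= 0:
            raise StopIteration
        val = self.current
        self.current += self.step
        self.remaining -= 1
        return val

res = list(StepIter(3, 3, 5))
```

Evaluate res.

Step 1: StepIter starts at 3, increments by 3, for 5 steps:
  Yield 3, then current += 3
  Yield 6, then current += 3
  Yield 9, then current += 3
  Yield 12, then current += 3
  Yield 15, then current += 3
Therefore res = [3, 6, 9, 12, 15].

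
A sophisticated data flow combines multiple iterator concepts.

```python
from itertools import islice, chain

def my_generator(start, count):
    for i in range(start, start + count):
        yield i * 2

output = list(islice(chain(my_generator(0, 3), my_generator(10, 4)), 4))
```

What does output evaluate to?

Step 1: my_generator(0, 3) yields [0, 2, 4].
Step 2: my_generator(10, 4) yields [20, 22, 24, 26].
Step 3: chain concatenates: [0, 2, 4, 20, 22, 24, 26].
Step 4: islice takes first 4: [0, 2, 4, 20].
Therefore output = [0, 2, 4, 20].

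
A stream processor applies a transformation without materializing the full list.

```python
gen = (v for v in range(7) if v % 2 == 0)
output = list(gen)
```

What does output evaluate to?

Step 1: Filter range(7) keeping only even values:
  v=0: even, included
  v=1: odd, excluded
  v=2: even, included
  v=3: odd, excluded
  v=4: even, included
  v=5: odd, excluded
  v=6: even, included
Therefore output = [0, 2, 4, 6].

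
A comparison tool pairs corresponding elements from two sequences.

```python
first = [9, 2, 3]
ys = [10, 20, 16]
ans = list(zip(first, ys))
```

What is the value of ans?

Step 1: zip pairs elements at same index:
  Index 0: (9, 10)
  Index 1: (2, 20)
  Index 2: (3, 16)
Therefore ans = [(9, 10), (2, 20), (3, 16)].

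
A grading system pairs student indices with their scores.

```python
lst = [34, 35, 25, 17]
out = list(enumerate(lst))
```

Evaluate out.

Step 1: enumerate pairs each element with its index:
  (0, 34)
  (1, 35)
  (2, 25)
  (3, 17)
Therefore out = [(0, 34), (1, 35), (2, 25), (3, 17)].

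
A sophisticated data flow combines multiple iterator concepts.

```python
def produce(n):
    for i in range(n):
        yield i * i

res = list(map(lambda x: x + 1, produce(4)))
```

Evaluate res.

Step 1: produce(4) yields squares: [0, 1, 4, 9].
Step 2: map adds 1 to each: [1, 2, 5, 10].
Therefore res = [1, 2, 5, 10].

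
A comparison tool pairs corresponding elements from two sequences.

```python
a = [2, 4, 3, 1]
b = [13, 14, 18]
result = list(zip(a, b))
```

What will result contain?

Step 1: zip stops at shortest (len(a)=4, len(b)=3):
  Index 0: (2, 13)
  Index 1: (4, 14)
  Index 2: (3, 18)
Step 2: Last element of a (1) has no pair, dropped.
Therefore result = [(2, 13), (4, 14), (3, 18)].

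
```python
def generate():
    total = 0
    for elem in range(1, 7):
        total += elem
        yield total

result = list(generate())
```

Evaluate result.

Step 1: Generator accumulates running sum:
  elem=1: total = 1, yield 1
  elem=2: total = 3, yield 3
  elem=3: total = 6, yield 6
  elem=4: total = 10, yield 10
  elem=5: total = 15, yield 15
  elem=6: total = 21, yield 21
Therefore result = [1, 3, 6, 10, 15, 21].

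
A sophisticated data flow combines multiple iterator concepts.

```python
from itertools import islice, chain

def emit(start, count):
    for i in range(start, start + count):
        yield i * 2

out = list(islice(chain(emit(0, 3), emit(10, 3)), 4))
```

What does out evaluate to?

Step 1: emit(0, 3) yields [0, 2, 4].
Step 2: emit(10, 3) yields [20, 22, 24].
Step 3: chain concatenates: [0, 2, 4, 20, 22, 24].
Step 4: islice takes first 4: [0, 2, 4, 20].
Therefore out = [0, 2, 4, 20].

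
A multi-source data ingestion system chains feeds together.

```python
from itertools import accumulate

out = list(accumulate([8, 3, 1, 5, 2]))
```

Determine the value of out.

Step 1: accumulate computes running sums:
  + 8 = 8
  + 3 = 11
  + 1 = 12
  + 5 = 17
  + 2 = 19
Therefore out = [8, 11, 12, 17, 19].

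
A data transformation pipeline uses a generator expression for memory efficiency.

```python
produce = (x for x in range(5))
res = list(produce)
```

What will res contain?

Step 1: Generator expression iterates range(5): [0, 1, 2, 3, 4].
Step 2: list() collects all values.
Therefore res = [0, 1, 2, 3, 4].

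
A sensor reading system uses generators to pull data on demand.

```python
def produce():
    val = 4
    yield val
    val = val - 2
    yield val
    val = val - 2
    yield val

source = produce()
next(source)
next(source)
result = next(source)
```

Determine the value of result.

Step 1: Trace through generator execution:
  Yield 1: val starts at 4, yield 4
  Yield 2: val = 4 - 2 = 2, yield 2
  Yield 3: val = 2 - 2 = 0, yield 0
Step 2: First next() gets 4, second next() gets the second value, third next() yields 0.
Therefore result = 0.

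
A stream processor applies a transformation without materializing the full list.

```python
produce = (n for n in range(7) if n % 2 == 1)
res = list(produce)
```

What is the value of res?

Step 1: Filter range(7) keeping only odd values:
  n=0: even, excluded
  n=1: odd, included
  n=2: even, excluded
  n=3: odd, included
  n=4: even, excluded
  n=5: odd, included
  n=6: even, excluded
Therefore res = [1, 3, 5].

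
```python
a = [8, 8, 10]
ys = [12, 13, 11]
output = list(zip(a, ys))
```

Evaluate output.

Step 1: zip pairs elements at same index:
  Index 0: (8, 12)
  Index 1: (8, 13)
  Index 2: (10, 11)
Therefore output = [(8, 12), (8, 13), (10, 11)].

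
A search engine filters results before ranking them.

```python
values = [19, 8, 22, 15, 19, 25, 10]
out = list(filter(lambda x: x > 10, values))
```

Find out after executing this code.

Step 1: Filter elements > 10:
  19: kept
  8: removed
  22: kept
  15: kept
  19: kept
  25: kept
  10: removed
Therefore out = [19, 22, 15, 19, 25].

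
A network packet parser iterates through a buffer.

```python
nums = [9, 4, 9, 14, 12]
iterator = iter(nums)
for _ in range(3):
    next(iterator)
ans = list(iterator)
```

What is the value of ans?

Step 1: Create iterator over [9, 4, 9, 14, 12].
Step 2: Advance 3 positions (consuming [9, 4, 9]).
Step 3: list() collects remaining elements: [14, 12].
Therefore ans = [14, 12].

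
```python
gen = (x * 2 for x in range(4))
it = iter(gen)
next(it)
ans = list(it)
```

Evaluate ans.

Step 1: Generator produces [0, 2, 4, 6].
Step 2: next(it) consumes first element (0).
Step 3: list(it) collects remaining: [2, 4, 6].
Therefore ans = [2, 4, 6].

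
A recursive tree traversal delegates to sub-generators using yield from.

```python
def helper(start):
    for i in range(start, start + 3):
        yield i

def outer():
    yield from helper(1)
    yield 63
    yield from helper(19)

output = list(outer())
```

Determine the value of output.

Step 1: outer() delegates to helper(1):
  yield 1
  yield 2
  yield 3
Step 2: yield 63
Step 3: Delegates to helper(19):
  yield 19
  yield 20
  yield 21
Therefore output = [1, 2, 3, 63, 19, 20, 21].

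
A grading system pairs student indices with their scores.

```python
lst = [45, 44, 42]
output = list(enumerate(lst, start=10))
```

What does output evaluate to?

Step 1: enumerate with start=10:
  (10, 45)
  (11, 44)
  (12, 42)
Therefore output = [(10, 45), (11, 44), (12, 42)].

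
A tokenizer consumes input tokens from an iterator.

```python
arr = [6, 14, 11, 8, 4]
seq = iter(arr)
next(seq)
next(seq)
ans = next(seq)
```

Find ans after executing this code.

Step 1: Create iterator over [6, 14, 11, 8, 4].
Step 2: next() consumes 6.
Step 3: next() consumes 14.
Step 4: next() returns 11.
Therefore ans = 11.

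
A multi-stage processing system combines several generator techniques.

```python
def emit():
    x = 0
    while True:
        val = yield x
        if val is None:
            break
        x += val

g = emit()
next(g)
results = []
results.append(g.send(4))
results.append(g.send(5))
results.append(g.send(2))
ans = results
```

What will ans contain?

Step 1: next(g) -> yield 0.
Step 2: send(4) -> x = 4, yield 4.
Step 3: send(5) -> x = 9, yield 9.
Step 4: send(2) -> x = 11, yield 11.
Therefore ans = [4, 9, 11].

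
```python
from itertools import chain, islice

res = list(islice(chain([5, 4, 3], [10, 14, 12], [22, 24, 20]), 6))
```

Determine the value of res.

Step 1: chain([5, 4, 3], [10, 14, 12], [22, 24, 20]) = [5, 4, 3, 10, 14, 12, 22, 24, 20].
Step 2: islice takes first 6 elements: [5, 4, 3, 10, 14, 12].
Therefore res = [5, 4, 3, 10, 14, 12].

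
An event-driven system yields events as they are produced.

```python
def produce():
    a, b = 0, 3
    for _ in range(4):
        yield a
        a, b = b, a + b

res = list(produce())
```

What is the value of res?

Step 1: Fibonacci-like sequence starting with a=0, b=3:
  Iteration 1: yield a=0, then a,b = 3,3
  Iteration 2: yield a=3, then a,b = 3,6
  Iteration 3: yield a=3, then a,b = 6,9
  Iteration 4: yield a=6, then a,b = 9,15
Therefore res = [0, 3, 3, 6].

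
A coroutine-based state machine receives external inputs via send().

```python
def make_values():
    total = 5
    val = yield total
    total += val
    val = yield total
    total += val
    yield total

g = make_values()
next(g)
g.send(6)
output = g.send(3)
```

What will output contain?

Step 1: next() -> yield total=5.
Step 2: send(6) -> val=6, total = 5+6 = 11, yield 11.
Step 3: send(3) -> val=3, total = 11+3 = 14, yield 14.
Therefore output = 14.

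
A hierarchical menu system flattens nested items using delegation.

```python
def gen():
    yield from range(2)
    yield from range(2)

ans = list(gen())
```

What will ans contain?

Step 1: Trace yields in order:
  yield 0
  yield 1
  yield 0
  yield 1
Therefore ans = [0, 1, 0, 1].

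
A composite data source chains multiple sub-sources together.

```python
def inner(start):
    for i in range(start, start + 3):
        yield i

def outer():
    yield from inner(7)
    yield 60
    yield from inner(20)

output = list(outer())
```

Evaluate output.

Step 1: outer() delegates to inner(7):
  yield 7
  yield 8
  yield 9
Step 2: yield 60
Step 3: Delegates to inner(20):
  yield 20
  yield 21
  yield 22
Therefore output = [7, 8, 9, 60, 20, 21, 22].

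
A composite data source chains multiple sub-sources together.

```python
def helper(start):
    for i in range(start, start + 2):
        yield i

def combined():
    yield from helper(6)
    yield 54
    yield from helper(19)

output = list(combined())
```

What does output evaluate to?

Step 1: combined() delegates to helper(6):
  yield 6
  yield 7
Step 2: yield 54
Step 3: Delegates to helper(19):
  yield 19
  yield 20
Therefore output = [6, 7, 54, 19, 20].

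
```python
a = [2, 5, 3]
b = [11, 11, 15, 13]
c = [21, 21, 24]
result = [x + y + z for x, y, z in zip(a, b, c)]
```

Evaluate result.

Step 1: zip three lists (truncates to shortest, len=3):
  2 + 11 + 21 = 34
  5 + 11 + 21 = 37
  3 + 15 + 24 = 42
Therefore result = [34, 37, 42].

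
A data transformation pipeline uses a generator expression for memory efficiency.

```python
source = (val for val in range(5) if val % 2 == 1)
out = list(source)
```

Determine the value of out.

Step 1: Filter range(5) keeping only odd values:
  val=0: even, excluded
  val=1: odd, included
  val=2: even, excluded
  val=3: odd, included
  val=4: even, excluded
Therefore out = [1, 3].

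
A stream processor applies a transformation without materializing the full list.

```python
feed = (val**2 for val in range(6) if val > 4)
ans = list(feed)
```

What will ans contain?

Step 1: For range(6), keep val > 4, then square:
  val=0: 0 <= 4, excluded
  val=1: 1 <= 4, excluded
  val=2: 2 <= 4, excluded
  val=3: 3 <= 4, excluded
  val=4: 4 <= 4, excluded
  val=5: 5 > 4, yield 5**2 = 25
Therefore ans = [25].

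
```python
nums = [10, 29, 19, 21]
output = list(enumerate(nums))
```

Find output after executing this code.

Step 1: enumerate pairs each element with its index:
  (0, 10)
  (1, 29)
  (2, 19)
  (3, 21)
Therefore output = [(0, 10), (1, 29), (2, 19), (3, 21)].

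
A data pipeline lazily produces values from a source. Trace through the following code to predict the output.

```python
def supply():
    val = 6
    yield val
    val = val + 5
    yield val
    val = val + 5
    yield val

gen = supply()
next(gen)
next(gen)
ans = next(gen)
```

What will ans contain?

Step 1: Trace through generator execution:
  Yield 1: val starts at 6, yield 6
  Yield 2: val = 6 + 5 = 11, yield 11
  Yield 3: val = 11 + 5 = 16, yield 16
Step 2: First next() gets 6, second next() gets the second value, third next() yields 16.
Therefore ans = 16.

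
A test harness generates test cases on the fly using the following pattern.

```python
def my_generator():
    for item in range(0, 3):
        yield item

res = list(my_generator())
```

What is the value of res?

Step 1: The generator yields each value from range(0, 3).
Step 2: list() consumes all yields: [0, 1, 2].
Therefore res = [0, 1, 2].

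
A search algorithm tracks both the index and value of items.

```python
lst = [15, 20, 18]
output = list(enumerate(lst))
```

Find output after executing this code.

Step 1: enumerate pairs each element with its index:
  (0, 15)
  (1, 20)
  (2, 18)
Therefore output = [(0, 15), (1, 20), (2, 18)].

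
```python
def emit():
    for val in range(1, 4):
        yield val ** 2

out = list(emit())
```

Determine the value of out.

Step 1: For each val in range(1, 4), yield val**2:
  val=1: yield 1**2 = 1
  val=2: yield 2**2 = 4
  val=3: yield 3**2 = 9
Therefore out = [1, 4, 9].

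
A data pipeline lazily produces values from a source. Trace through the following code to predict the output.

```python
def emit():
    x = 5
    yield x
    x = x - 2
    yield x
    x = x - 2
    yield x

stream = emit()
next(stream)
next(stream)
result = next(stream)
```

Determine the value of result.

Step 1: Trace through generator execution:
  Yield 1: x starts at 5, yield 5
  Yield 2: x = 5 - 2 = 3, yield 3
  Yield 3: x = 3 - 2 = 1, yield 1
Step 2: First next() gets 5, second next() gets the second value, third next() yields 1.
Therefore result = 1.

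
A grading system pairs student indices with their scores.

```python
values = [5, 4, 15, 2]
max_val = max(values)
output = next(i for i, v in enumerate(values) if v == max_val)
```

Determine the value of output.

Step 1: max([5, 4, 15, 2]) = 15.
Step 2: Find first index where value == 15:
  Index 0: 5 != 15
  Index 1: 4 != 15
  Index 2: 15 == 15, found!
Therefore output = 2.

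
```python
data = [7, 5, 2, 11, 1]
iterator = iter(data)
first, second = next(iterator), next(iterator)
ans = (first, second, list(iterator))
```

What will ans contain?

Step 1: Create iterator over [7, 5, 2, 11, 1].
Step 2: first = 7, second = 5.
Step 3: Remaining elements: [2, 11, 1].
Therefore ans = (7, 5, [2, 11, 1]).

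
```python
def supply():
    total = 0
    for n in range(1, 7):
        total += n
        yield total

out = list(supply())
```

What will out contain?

Step 1: Generator accumulates running sum:
  n=1: total = 1, yield 1
  n=2: total = 3, yield 3
  n=3: total = 6, yield 6
  n=4: total = 10, yield 10
  n=5: total = 15, yield 15
  n=6: total = 21, yield 21
Therefore out = [1, 3, 6, 10, 15, 21].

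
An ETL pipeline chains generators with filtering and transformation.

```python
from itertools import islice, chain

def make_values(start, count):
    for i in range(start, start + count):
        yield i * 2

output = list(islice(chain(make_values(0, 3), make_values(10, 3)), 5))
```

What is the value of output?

Step 1: make_values(0, 3) yields [0, 2, 4].
Step 2: make_values(10, 3) yields [20, 22, 24].
Step 3: chain concatenates: [0, 2, 4, 20, 22, 24].
Step 4: islice takes first 5: [0, 2, 4, 20, 22].
Therefore output = [0, 2, 4, 20, 22].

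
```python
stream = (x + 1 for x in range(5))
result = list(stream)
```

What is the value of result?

Step 1: For each x in range(5), compute x+1:
  x=0: 0+1 = 1
  x=1: 1+1 = 2
  x=2: 2+1 = 3
  x=3: 3+1 = 4
  x=4: 4+1 = 5
Therefore result = [1, 2, 3, 4, 5].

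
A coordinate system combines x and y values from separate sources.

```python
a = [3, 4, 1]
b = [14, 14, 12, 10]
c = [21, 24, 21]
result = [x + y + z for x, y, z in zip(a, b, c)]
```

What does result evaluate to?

Step 1: zip three lists (truncates to shortest, len=3):
  3 + 14 + 21 = 38
  4 + 14 + 24 = 42
  1 + 12 + 21 = 34
Therefore result = [38, 42, 34].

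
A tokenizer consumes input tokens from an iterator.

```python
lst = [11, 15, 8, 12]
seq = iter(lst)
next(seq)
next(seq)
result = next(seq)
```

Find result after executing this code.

Step 1: Create iterator over [11, 15, 8, 12].
Step 2: next() consumes 11.
Step 3: next() consumes 15.
Step 4: next() returns 8.
Therefore result = 8.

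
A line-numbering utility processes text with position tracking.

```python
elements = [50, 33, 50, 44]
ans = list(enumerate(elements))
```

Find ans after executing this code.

Step 1: enumerate pairs each element with its index:
  (0, 50)
  (1, 33)
  (2, 50)
  (3, 44)
Therefore ans = [(0, 50), (1, 33), (2, 50), (3, 44)].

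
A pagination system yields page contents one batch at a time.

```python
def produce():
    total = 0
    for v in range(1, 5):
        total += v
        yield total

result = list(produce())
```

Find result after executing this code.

Step 1: Generator accumulates running sum:
  v=1: total = 1, yield 1
  v=2: total = 3, yield 3
  v=3: total = 6, yield 6
  v=4: total = 10, yield 10
Therefore result = [1, 3, 6, 10].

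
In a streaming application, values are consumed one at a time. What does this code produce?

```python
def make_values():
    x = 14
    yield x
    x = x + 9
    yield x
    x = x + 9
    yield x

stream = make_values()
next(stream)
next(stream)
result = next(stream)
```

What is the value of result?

Step 1: Trace through generator execution:
  Yield 1: x starts at 14, yield 14
  Yield 2: x = 14 + 9 = 23, yield 23
  Yield 3: x = 23 + 9 = 32, yield 32
Step 2: First next() gets 14, second next() gets the second value, third next() yields 32.
Therefore result = 32.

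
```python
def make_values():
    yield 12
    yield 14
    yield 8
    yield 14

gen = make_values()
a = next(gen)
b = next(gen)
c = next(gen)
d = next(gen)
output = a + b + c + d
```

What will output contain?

Step 1: Create generator and consume all values:
  a = next(gen) = 12
  b = next(gen) = 14
  c = next(gen) = 8
  d = next(gen) = 14
Step 2: output = 12 + 14 + 8 + 14 = 48.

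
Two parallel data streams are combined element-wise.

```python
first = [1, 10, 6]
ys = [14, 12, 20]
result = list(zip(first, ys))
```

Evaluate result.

Step 1: zip pairs elements at same index:
  Index 0: (1, 14)
  Index 1: (10, 12)
  Index 2: (6, 20)
Therefore result = [(1, 14), (10, 12), (6, 20)].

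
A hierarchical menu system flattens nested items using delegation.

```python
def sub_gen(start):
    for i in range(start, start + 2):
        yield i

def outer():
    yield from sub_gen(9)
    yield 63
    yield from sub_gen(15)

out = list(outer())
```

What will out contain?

Step 1: outer() delegates to sub_gen(9):
  yield 9
  yield 10
Step 2: yield 63
Step 3: Delegates to sub_gen(15):
  yield 15
  yield 16
Therefore out = [9, 10, 63, 15, 16].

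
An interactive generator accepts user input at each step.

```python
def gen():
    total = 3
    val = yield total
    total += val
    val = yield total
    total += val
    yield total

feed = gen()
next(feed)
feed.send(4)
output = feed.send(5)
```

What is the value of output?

Step 1: next() -> yield total=3.
Step 2: send(4) -> val=4, total = 3+4 = 7, yield 7.
Step 3: send(5) -> val=5, total = 7+5 = 12, yield 12.
Therefore output = 12.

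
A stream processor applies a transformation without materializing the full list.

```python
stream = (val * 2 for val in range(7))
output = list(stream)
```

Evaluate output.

Step 1: For each val in range(7), compute val*2:
  val=0: 0*2 = 0
  val=1: 1*2 = 2
  val=2: 2*2 = 4
  val=3: 3*2 = 6
  val=4: 4*2 = 8
  val=5: 5*2 = 10
  val=6: 6*2 = 12
Therefore output = [0, 2, 4, 6, 8, 10, 12].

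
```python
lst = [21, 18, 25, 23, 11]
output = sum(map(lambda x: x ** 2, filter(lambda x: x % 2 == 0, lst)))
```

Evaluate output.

Step 1: Filter even numbers from [21, 18, 25, 23, 11]: [18]
Step 2: Square each: [324]
Step 3: Sum = 324.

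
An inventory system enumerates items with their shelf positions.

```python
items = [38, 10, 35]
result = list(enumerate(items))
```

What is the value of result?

Step 1: enumerate pairs each element with its index:
  (0, 38)
  (1, 10)
  (2, 35)
Therefore result = [(0, 38), (1, 10), (2, 35)].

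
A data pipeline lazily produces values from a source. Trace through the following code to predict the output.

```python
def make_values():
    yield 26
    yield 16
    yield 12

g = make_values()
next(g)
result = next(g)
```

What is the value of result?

Step 1: make_values() creates a generator.
Step 2: next(g) yields 26 (consumed and discarded).
Step 3: next(g) yields 16, assigned to result.
Therefore result = 16.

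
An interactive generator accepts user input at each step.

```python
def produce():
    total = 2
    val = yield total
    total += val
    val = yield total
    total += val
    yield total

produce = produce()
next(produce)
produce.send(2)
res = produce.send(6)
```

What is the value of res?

Step 1: next() -> yield total=2.
Step 2: send(2) -> val=2, total = 2+2 = 4, yield 4.
Step 3: send(6) -> val=6, total = 4+6 = 10, yield 10.
Therefore res = 10.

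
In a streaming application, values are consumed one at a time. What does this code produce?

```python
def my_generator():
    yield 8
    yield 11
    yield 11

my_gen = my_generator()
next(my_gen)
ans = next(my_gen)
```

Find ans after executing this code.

Step 1: my_generator() creates a generator.
Step 2: next(my_gen) yields 8 (consumed and discarded).
Step 3: next(my_gen) yields 11, assigned to ans.
Therefore ans = 11.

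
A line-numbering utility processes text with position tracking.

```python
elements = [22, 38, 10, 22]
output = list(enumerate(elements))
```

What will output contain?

Step 1: enumerate pairs each element with its index:
  (0, 22)
  (1, 38)
  (2, 10)
  (3, 22)
Therefore output = [(0, 22), (1, 38), (2, 10), (3, 22)].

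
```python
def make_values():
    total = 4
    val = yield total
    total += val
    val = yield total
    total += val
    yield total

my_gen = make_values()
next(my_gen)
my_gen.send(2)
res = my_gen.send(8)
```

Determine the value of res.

Step 1: next() -> yield total=4.
Step 2: send(2) -> val=2, total = 4+2 = 6, yield 6.
Step 3: send(8) -> val=8, total = 6+8 = 14, yield 14.
Therefore res = 14.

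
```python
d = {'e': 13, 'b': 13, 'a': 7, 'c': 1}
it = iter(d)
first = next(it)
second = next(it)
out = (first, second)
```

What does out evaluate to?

Step 1: iter(d) iterates over keys: ['e', 'b', 'a', 'c'].
Step 2: first = next(it) = 'e', second = next(it) = 'b'.
Therefore out = ('e', 'b').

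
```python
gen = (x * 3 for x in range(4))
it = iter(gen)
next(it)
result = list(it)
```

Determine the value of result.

Step 1: Generator produces [0, 3, 6, 9].
Step 2: next(it) consumes first element (0).
Step 3: list(it) collects remaining: [3, 6, 9].
Therefore result = [3, 6, 9].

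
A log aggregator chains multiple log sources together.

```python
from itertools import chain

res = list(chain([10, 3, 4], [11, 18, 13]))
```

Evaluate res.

Step 1: chain() concatenates iterables: [10, 3, 4] + [11, 18, 13].
Therefore res = [10, 3, 4, 11, 18, 13].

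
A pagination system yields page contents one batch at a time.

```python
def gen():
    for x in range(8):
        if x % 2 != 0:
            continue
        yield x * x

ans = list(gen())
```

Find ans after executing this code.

Step 1: Only yield x**2 when x is divisible by 2:
  x=0: 0 % 2 == 0, yield 0**2 = 0
  x=2: 2 % 2 == 0, yield 2**2 = 4
  x=4: 4 % 2 == 0, yield 4**2 = 16
  x=6: 6 % 2 == 0, yield 6**2 = 36
Therefore ans = [0, 4, 16, 36].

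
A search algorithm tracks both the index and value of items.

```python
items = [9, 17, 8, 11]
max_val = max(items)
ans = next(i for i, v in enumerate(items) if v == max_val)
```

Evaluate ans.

Step 1: max([9, 17, 8, 11]) = 17.
Step 2: Find first index where value == 17:
  Index 0: 9 != 17
  Index 1: 17 == 17, found!
Therefore ans = 1.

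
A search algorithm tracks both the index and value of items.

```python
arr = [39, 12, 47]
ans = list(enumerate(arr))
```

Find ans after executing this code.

Step 1: enumerate pairs each element with its index:
  (0, 39)
  (1, 12)
  (2, 47)
Therefore ans = [(0, 39), (1, 12), (2, 47)].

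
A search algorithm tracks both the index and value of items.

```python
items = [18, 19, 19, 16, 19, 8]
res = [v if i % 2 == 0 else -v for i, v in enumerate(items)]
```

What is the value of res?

Step 1: For each (i, v), keep v if i is even, negate if odd:
  i=0 (even): keep 18
  i=1 (odd): negate to -19
  i=2 (even): keep 19
  i=3 (odd): negate to -16
  i=4 (even): keep 19
  i=5 (odd): negate to -8
Therefore res = [18, -19, 19, -16, 19, -8].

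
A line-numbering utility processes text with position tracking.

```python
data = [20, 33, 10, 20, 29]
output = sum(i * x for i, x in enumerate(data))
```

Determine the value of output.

Step 1: Compute i * x for each (i, x) in enumerate([20, 33, 10, 20, 29]):
  i=0, x=20: 0*20 = 0
  i=1, x=33: 1*33 = 33
  i=2, x=10: 2*10 = 20
  i=3, x=20: 3*20 = 60
  i=4, x=29: 4*29 = 116
Step 2: sum = 0 + 33 + 20 + 60 + 116 = 229.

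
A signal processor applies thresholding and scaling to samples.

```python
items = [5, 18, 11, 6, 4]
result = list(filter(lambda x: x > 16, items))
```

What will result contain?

Step 1: Filter elements > 16:
  5: removed
  18: kept
  11: removed
  6: removed
  4: removed
Therefore result = [18].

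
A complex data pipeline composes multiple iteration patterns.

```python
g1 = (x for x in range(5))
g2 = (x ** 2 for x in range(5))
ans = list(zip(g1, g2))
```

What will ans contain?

Step 1: g1 produces [0, 1, 2, 3, 4].
Step 2: g2 produces [0, 1, 4, 9, 16].
Step 3: zip pairs them: [(0, 0), (1, 1), (2, 4), (3, 9), (4, 16)].
Therefore ans = [(0, 0), (1, 1), (2, 4), (3, 9), (4, 16)].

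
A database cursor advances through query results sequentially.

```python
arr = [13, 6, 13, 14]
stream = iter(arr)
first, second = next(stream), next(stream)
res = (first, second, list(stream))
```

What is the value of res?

Step 1: Create iterator over [13, 6, 13, 14].
Step 2: first = 13, second = 6.
Step 3: Remaining elements: [13, 14].
Therefore res = (13, 6, [13, 14]).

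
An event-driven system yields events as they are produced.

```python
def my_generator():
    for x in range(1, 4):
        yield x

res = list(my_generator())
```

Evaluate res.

Step 1: The generator yields each value from range(1, 4).
Step 2: list() consumes all yields: [1, 2, 3].
Therefore res = [1, 2, 3].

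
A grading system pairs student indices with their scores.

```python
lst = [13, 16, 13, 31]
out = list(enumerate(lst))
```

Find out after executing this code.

Step 1: enumerate pairs each element with its index:
  (0, 13)
  (1, 16)
  (2, 13)
  (3, 31)
Therefore out = [(0, 13), (1, 16), (2, 13), (3, 31)].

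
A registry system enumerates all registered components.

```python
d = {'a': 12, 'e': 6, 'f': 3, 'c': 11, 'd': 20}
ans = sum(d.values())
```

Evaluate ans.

Step 1: d.values() = [12, 6, 3, 11, 20].
Step 2: sum = 52.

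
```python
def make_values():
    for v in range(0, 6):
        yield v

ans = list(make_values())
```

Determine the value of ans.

Step 1: The generator yields each value from range(0, 6).
Step 2: list() consumes all yields: [0, 1, 2, 3, 4, 5].
Therefore ans = [0, 1, 2, 3, 4, 5].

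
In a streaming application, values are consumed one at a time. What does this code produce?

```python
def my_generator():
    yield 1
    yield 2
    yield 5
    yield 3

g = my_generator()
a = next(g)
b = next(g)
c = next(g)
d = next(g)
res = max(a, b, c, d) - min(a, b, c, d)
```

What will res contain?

Step 1: Create generator and consume all values:
  a = next(g) = 1
  b = next(g) = 2
  c = next(g) = 5
  d = next(g) = 3
Step 2: max = 5, min = 1, res = 5 - 1 = 4.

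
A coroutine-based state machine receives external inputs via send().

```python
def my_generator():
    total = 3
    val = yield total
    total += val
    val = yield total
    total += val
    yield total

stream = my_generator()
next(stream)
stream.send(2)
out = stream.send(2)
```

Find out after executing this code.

Step 1: next() -> yield total=3.
Step 2: send(2) -> val=2, total = 3+2 = 5, yield 5.
Step 3: send(2) -> val=2, total = 5+2 = 7, yield 7.
Therefore out = 7.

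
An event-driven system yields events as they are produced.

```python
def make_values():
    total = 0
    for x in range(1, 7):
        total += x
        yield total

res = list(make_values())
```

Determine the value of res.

Step 1: Generator accumulates running sum:
  x=1: total = 1, yield 1
  x=2: total = 3, yield 3
  x=3: total = 6, yield 6
  x=4: total = 10, yield 10
  x=5: total = 15, yield 15
  x=6: total = 21, yield 21
Therefore res = [1, 3, 6, 10, 15, 21].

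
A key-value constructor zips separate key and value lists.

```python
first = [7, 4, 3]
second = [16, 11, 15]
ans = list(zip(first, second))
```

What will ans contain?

Step 1: zip pairs elements at same index:
  Index 0: (7, 16)
  Index 1: (4, 11)
  Index 2: (3, 15)
Therefore ans = [(7, 16), (4, 11), (3, 15)].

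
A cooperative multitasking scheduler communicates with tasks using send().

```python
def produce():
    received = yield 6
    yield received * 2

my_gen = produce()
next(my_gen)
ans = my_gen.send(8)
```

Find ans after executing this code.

Step 1: next(my_gen) advances to first yield, producing 6.
Step 2: send(8) resumes, received = 8.
Step 3: yield received * 2 = 8 * 2 = 16.
Therefore ans = 16.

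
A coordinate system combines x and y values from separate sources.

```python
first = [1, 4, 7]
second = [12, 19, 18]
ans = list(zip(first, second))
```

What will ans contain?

Step 1: zip pairs elements at same index:
  Index 0: (1, 12)
  Index 1: (4, 19)
  Index 2: (7, 18)
Therefore ans = [(1, 12), (4, 19), (7, 18)].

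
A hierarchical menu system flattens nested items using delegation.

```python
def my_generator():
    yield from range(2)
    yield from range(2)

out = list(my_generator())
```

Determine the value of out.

Step 1: Trace yields in order:
  yield 0
  yield 1
  yield 0
  yield 1
Therefore out = [0, 1, 0, 1].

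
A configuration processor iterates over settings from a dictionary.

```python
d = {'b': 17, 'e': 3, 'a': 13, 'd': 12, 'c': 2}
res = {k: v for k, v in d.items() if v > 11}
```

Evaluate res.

Step 1: Filter items where value > 11:
  'b': 17 > 11: kept
  'e': 3 <= 11: removed
  'a': 13 > 11: kept
  'd': 12 > 11: kept
  'c': 2 <= 11: removed
Therefore res = {'b': 17, 'a': 13, 'd': 12}.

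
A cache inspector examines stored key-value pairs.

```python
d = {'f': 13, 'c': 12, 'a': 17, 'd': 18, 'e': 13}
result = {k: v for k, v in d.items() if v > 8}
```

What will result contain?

Step 1: Filter items where value > 8:
  'f': 13 > 8: kept
  'c': 12 > 8: kept
  'a': 17 > 8: kept
  'd': 18 > 8: kept
  'e': 13 > 8: kept
Therefore result = {'f': 13, 'c': 12, 'a': 17, 'd': 18, 'e': 13}.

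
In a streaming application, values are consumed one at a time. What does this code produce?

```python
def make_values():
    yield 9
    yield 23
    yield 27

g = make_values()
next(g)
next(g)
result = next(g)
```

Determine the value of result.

Step 1: make_values() creates a generator.
Step 2: next(g) yields 9 (consumed and discarded).
Step 3: next(g) yields 23 (consumed and discarded).
Step 4: next(g) yields 27, assigned to result.
Therefore result = 27.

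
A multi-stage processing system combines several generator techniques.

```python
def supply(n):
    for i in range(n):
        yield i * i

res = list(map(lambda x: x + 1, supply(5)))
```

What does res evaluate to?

Step 1: supply(5) yields squares: [0, 1, 4, 9, 16].
Step 2: map adds 1 to each: [1, 2, 5, 10, 17].
Therefore res = [1, 2, 5, 10, 17].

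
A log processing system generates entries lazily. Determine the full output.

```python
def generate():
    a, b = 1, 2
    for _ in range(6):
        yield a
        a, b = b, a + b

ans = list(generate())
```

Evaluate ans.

Step 1: Fibonacci-like sequence starting with a=1, b=2:
  Iteration 1: yield a=1, then a,b = 2,3
  Iteration 2: yield a=2, then a,b = 3,5
  Iteration 3: yield a=3, then a,b = 5,8
  Iteration 4: yield a=5, then a,b = 8,13
  Iteration 5: yield a=8, then a,b = 13,21
  Iteration 6: yield a=13, then a,b = 21,34
Therefore ans = [1, 2, 3, 5, 8, 13].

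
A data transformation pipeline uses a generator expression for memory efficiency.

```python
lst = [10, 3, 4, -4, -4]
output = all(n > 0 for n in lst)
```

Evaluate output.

Step 1: Check n > 0 for each element in [10, 3, 4, -4, -4]:
  10 > 0: True
  3 > 0: True
  4 > 0: True
  -4 > 0: False
  -4 > 0: False
Step 2: all() returns False.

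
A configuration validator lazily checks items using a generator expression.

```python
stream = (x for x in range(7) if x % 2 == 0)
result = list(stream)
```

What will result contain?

Step 1: Filter range(7) keeping only even values:
  x=0: even, included
  x=1: odd, excluded
  x=2: even, included
  x=3: odd, excluded
  x=4: even, included
  x=5: odd, excluded
  x=6: even, included
Therefore result = [0, 2, 4, 6].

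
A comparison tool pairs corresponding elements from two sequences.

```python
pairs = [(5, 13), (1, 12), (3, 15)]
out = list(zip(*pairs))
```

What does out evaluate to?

Step 1: zip(*pairs) transposes: unzips [(5, 13), (1, 12), (3, 15)] into separate sequences.
Step 2: First elements: (5, 1, 3), second elements: (13, 12, 15).
Therefore out = [(5, 1, 3), (13, 12, 15)].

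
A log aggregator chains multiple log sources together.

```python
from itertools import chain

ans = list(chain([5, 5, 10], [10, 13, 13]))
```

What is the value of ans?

Step 1: chain() concatenates iterables: [5, 5, 10] + [10, 13, 13].
Therefore ans = [5, 5, 10, 10, 13, 13].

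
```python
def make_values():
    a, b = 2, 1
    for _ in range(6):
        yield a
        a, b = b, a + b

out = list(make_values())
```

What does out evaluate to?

Step 1: Fibonacci-like sequence starting with a=2, b=1:
  Iteration 1: yield a=2, then a,b = 1,3
  Iteration 2: yield a=1, then a,b = 3,4
  Iteration 3: yield a=3, then a,b = 4,7
  Iteration 4: yield a=4, then a,b = 7,11
  Iteration 5: yield a=7, then a,b = 11,18
  Iteration 6: yield a=11, then a,b = 18,29
Therefore out = [2, 1, 3, 4, 7, 11].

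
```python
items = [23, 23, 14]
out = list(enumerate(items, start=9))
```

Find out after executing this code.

Step 1: enumerate with start=9:
  (9, 23)
  (10, 23)
  (11, 14)
Therefore out = [(9, 23), (10, 23), (11, 14)].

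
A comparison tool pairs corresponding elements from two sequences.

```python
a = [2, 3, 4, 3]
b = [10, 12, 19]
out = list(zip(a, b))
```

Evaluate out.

Step 1: zip stops at shortest (len(a)=4, len(b)=3):
  Index 0: (2, 10)
  Index 1: (3, 12)
  Index 2: (4, 19)
Step 2: Last element of a (3) has no pair, dropped.
Therefore out = [(2, 10), (3, 12), (4, 19)].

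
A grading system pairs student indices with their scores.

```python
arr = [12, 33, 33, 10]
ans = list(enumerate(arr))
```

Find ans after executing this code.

Step 1: enumerate pairs each element with its index:
  (0, 12)
  (1, 33)
  (2, 33)
  (3, 10)
Therefore ans = [(0, 12), (1, 33), (2, 33), (3, 10)].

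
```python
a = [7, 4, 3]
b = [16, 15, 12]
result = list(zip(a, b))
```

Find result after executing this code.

Step 1: zip pairs elements at same index:
  Index 0: (7, 16)
  Index 1: (4, 15)
  Index 2: (3, 12)
Therefore result = [(7, 16), (4, 15), (3, 12)].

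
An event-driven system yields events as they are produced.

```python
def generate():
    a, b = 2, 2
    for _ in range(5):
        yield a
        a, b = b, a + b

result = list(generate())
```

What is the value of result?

Step 1: Fibonacci-like sequence starting with a=2, b=2:
  Iteration 1: yield a=2, then a,b = 2,4
  Iteration 2: yield a=2, then a,b = 4,6
  Iteration 3: yield a=4, then a,b = 6,10
  Iteration 4: yield a=6, then a,b = 10,16
  Iteration 5: yield a=10, then a,b = 16,26
Therefore result = [2, 2, 4, 6, 10].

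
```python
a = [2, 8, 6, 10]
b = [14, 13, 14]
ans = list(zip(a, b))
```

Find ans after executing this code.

Step 1: zip stops at shortest (len(a)=4, len(b)=3):
  Index 0: (2, 14)
  Index 1: (8, 13)
  Index 2: (6, 14)
Step 2: Last element of a (10) has no pair, dropped.
Therefore ans = [(2, 14), (8, 13), (6, 14)].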